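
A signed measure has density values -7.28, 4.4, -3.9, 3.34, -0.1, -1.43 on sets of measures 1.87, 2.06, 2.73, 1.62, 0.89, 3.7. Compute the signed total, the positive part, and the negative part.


Step 1: Compute signed measure on each set:
  Set 1: -7.28 * 1.87 = -13.6136
  Set 2: 4.4 * 2.06 = 9.064
  Set 3: -3.9 * 2.73 = -10.647
  Set 4: 3.34 * 1.62 = 5.4108
  Set 5: -0.1 * 0.89 = -0.089
  Set 6: -1.43 * 3.7 = -5.291
Step 2: Total signed measure = (-13.6136) + (9.064) + (-10.647) + (5.4108) + (-0.089) + (-5.291)
     = -15.1658
Step 3: Positive part mu+(X) = sum of positive contributions = 14.4748
Step 4: Negative part mu-(X) = |sum of negative contributions| = 29.6406


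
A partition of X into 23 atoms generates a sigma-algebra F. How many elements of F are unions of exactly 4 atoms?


Each element of F is a union of some subset of the 23 atoms.
Elements that are unions of exactly 4 atoms correspond to 4-element subsets of the 23 atoms.
Count = C(23, 4) = 23! / (4! * 19!) = 8855.


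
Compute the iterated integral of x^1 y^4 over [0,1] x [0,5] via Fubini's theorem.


By Fubini's theorem, the double integral factors as a product of single integrals:
Step 1: integral_0^1 x^1 dx = [x^2/2] from 0 to 1
     = 1^2/2 = 0.5
Step 2: integral_0^5 y^4 dy = [y^5/5] from 0 to 5
     = 5^5/5 = 625
Step 3: Double integral = 0.5 * 625 = 312.5


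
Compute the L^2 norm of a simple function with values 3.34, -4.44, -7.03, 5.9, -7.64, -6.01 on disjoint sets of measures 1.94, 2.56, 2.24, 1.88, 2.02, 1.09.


Step 1: Compute |f_i|^2 for each value:
  |3.34|^2 = 11.1556
  |-4.44|^2 = 19.7136
  |-7.03|^2 = 49.4209
  |5.9|^2 = 34.81
  |-7.64|^2 = 58.3696
  |-6.01|^2 = 36.1201
Step 2: Multiply by measures and sum:
  11.1556 * 1.94 = 21.641864
  19.7136 * 2.56 = 50.466816
  49.4209 * 2.24 = 110.702816
  34.81 * 1.88 = 65.4428
  58.3696 * 2.02 = 117.906592
  36.1201 * 1.09 = 39.370909
Sum = 21.641864 + 50.466816 + 110.702816 + 65.4428 + 117.906592 + 39.370909 = 405.531797
Step 3: Take the p-th root:
||f||_2 = (405.531797)^(1/2) = 20.13782


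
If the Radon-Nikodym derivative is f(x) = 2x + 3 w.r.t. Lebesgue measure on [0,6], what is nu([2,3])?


nu(A) = integral_A (dnu/dmu) dmu = integral_2^3 (2x + 3) dx
Step 1: Antiderivative F(x) = (2/2)x^2 + 3x
Step 2: F(3) = (2/2)*3^2 + 3*3 = 9 + 9 = 18
Step 3: F(2) = (2/2)*2^2 + 3*2 = 4 + 6 = 10
Step 4: nu([2,3]) = F(3) - F(2) = 18 - 10 = 8


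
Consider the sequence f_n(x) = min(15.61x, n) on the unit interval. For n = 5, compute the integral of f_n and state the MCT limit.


f(x) = 15.61x on [0,1]; f_n(x) = min(15.61x, n). At n = 5:
Step 1: f(x) reaches 5 at x = 5/15.61 = 0.320307
Step 2: integral(f_5) = integral(15.61x, 0, 0.320307) + integral(5, 0.320307, 1)
       = 15.61*0.320307^2/2 + 5*(1 - 0.320307)
       = 0.800769 + 3.398463
       = 4.199231
Step 3: As n -> infinity, f_n increases to f, so by MCT integral(f_n) -> integral(f) = 15.61/2 = 7.805.
Convergence: integral(f_5) = 4.199231 -> 7.805 as n -> infinity


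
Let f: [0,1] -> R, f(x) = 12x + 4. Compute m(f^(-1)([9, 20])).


f^(-1)([9, 20]) = {x : 9 <= 12x + 4 <= 20}
Solving: (9 - 4)/12 <= x <= (20 - 4)/12
= [0.416667, 1.333333]
Intersecting with [0,1]: [0.416667, 1]
Measure = 1 - 0.416667 = 0.583333


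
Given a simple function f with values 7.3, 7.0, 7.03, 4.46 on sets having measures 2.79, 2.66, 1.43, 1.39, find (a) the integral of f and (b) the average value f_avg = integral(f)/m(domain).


Step 1: Integral = sum(value_i * measure_i)
= 7.3*2.79 + 7.0*2.66 + 7.03*1.43 + 4.46*1.39
= 20.367 + 18.62 + 10.0529 + 6.1994
= 55.2393
Step 2: Total measure of domain = 2.79 + 2.66 + 1.43 + 1.39 = 8.27
Step 3: Average value = 55.2393 / 8.27 = 6.67948


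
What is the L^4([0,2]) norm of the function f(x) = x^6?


Step 1: ||f||_4 = (integral_0^2 |x^6|^4 dx)^(1/4)
     = (integral_0^2 x^24 dx)^(1/4)
Step 2: integral_0^2 x^24 dx = [x^25/(25)] from 0 to 2 = 2^25/25
     = 33554432/25 = 1.342177e+06
Step 3: ||f||_4 = (1.342177e+06)^(1/4) = 34.037094


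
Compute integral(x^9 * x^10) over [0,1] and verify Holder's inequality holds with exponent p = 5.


Step 1: Exact integral of f*g = integral(x^19, 0, 1) = 1/20
     = 0.05
Step 2: Holder bound with p=5, q=1.25:
  ||f||_p = (integral x^45 dx)^(1/5) = (1/46)^(1/5) = 0.464995
  ||g||_q = (integral x^12.5 dx)^(1/1.25) = (1/13.5)^(1/1.25) = 0.124662
Step 3: Holder bound = ||f||_p * ||g||_q = 0.464995 * 0.124662 = 0.057967
Verification: 0.05 <= 0.057967 (Holder holds)


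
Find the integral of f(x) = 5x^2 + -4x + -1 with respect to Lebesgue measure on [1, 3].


The Lebesgue integral of a Riemann-integrable function agrees with the Riemann integral.
Antiderivative F(x) = (5/3)x^3 + (-4/2)x^2 + -1x
F(3) = (5/3)*3^3 + (-4/2)*3^2 + -1*3
     = (5/3)*27 + (-4/2)*9 + -1*3
     = 45 + -18 + -3
     = 24
F(1) = -1.333333
Integral = F(3) - F(1) = 24 - -1.333333 = 25.333333


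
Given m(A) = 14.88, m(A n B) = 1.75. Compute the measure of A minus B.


m(A \ B) = m(A) - m(A n B)
= 14.88 - 1.75
= 13.13


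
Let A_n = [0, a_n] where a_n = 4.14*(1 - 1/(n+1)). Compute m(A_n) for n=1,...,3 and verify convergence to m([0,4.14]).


By continuity of measure from below: if A_n increases to A, then m(A_n) -> m(A).
Here A = [0, 4.14], so m(A) = 4.14
Step 1: a_1 = 4.14*(1 - 1/2) = 2.07, m(A_1) = 2.07
Step 2: a_2 = 4.14*(1 - 1/3) = 2.76, m(A_2) = 2.76
Step 3: a_3 = 4.14*(1 - 1/4) = 3.105, m(A_3) = 3.105
Limit: m(A_n) -> m([0,4.14]) = 4.14


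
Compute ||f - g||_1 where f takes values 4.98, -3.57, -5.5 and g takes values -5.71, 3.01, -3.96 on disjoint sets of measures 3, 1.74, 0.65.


Step 1: Compute differences f_i - g_i:
  4.98 - -5.71 = 10.69
  -3.57 - 3.01 = -6.58
  -5.5 - -3.96 = -1.54
Step 2: Compute |diff|^1 * measure for each set:
  |10.69|^1 * 3 = 10.69 * 3 = 32.07
  |-6.58|^1 * 1.74 = 6.58 * 1.74 = 11.4492
  |-1.54|^1 * 0.65 = 1.54 * 0.65 = 1.001
Step 3: Sum = 44.5202
Step 4: ||f-g||_1 = (44.5202)^(1/1) = 44.5202


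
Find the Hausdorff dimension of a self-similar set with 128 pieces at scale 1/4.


For a self-similar set with N copies scaled by 1/r:
dim_H = log(N)/log(r) = log(128)/log(4)
= 4.85203/1.386294
= 3.5


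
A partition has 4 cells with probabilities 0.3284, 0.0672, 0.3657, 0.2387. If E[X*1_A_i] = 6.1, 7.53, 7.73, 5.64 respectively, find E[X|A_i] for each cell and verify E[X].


For each cell A_i: E[X|A_i] = E[X*1_A_i] / P(A_i)
Step 1: E[X|A_1] = 6.1 / 0.3284 = 18.574909
Step 2: E[X|A_2] = 7.53 / 0.0672 = 112.053571
Step 3: E[X|A_3] = 7.73 / 0.3657 = 21.137544
Step 4: E[X|A_4] = 5.64 / 0.2387 = 23.627985
Verification: E[X] = sum E[X*1_A_i] = 6.1 + 7.53 + 7.73 + 5.64 = 27


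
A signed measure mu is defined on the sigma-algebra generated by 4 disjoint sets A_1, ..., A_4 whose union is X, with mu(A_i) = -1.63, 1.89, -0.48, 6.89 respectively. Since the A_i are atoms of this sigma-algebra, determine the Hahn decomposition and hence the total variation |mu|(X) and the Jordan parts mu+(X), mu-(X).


Step 1: Every measurable set is a union of atoms (the cells / points), so a Hahn decomposition is
  obtained by grouping atoms by sign: P = union of atoms with mu > 0, N = union of the remaining atoms.
  Atoms in P (indices): 2, 4;  atoms in N (indices): 1, 3
  Positive values: 1.89, 6.89
  Negative values: -1.63, -0.48
Step 2: mu+(X) = mu(P) = sum of positive atom values = 8.78
Step 3: mu-(X) = -mu(N) = sum of |negative atom values| = 2.11
Step 4: |mu|(X) = mu+(X) + mu-(X) = 8.78 + 2.11 = 10.89


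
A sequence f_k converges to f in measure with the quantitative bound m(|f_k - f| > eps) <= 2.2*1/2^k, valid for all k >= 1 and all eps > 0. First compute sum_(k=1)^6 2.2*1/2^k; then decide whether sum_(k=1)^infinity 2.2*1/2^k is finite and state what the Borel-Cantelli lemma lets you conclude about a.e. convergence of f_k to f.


Step 1: List the terms 2.2*1/2^k for k = 1 to 6:
  k=1: 1.1
  k=2: 0.55
  k=3: 0.275
  k=4: 0.1375
  k=5: 0.06875
  k=6: 0.034375
Step 2: Partial sum = 1.1 + 0.55 + 0.275 + 0.1375 + 0.06875 + 0.034375
     = 2.165625
Step 3: The full series sum_(k>=1) 2.2*1/2^k converges (geometric series with ratio 1/2 < 1; a constant multiple of a convergent series converges).
Step 4: Fix eps > 0. Since sum_k m(|f_k - f| > eps) < infinity, the Borel-Cantelli lemma gives
        m(limsup_k {|f_k - f| > eps}) = 0, i.e. for a.e. x, |f_k(x) - f(x)| <= eps for all large k.
        Applying this with eps = 1/j for j = 1, 2, ... and intersecting the countably many full-measure sets,
        for a.e. x we get limsup_k |f_k(x) - f(x)| <= 1/j for every j, hence f_k -> f almost everywhere.
Conclusion: series converges; Borel-Cantelli yields f_k -> f a.e.


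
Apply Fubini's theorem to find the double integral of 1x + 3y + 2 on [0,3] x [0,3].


By Fubini, integrate in x first, then y.
Step 1: Fix y, integrate over x in [0,3]:
  integral(1x + 3y + 2, x=0..3)
  = 1*(3^2 - 0^2)/2 + (3y + 2)*(3 - 0)
  = 4.5 + (3y + 2)*3
  = 4.5 + 9y + 6
  = 10.5 + 9y
Step 2: Integrate over y in [0,3]:
  integral(10.5 + 9y, y=0..3)
  = 10.5*3 + 9*(3^2 - 0^2)/2
  = 31.5 + 40.5
  = 72


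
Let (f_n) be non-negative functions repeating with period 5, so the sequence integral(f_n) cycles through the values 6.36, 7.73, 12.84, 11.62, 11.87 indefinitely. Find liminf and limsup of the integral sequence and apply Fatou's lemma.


The sequence (integral(f_n)) is periodic with period 5, repeating the values 6.36, 7.73, 12.84, 11.62, 11.87 indefinitely.
Step 1: For a periodic sequence, every tail (a_m, a_(m+1), ...) contains all 5 period values infinitely often.
Step 2: Hence inf of every tail = min of the period values = min(6.36, 7.73, 12.84, 11.62, 11.87) = 6.36.
        liminf_n integral(f_n) = sup over m of (inf of tail from m) = 6.36.
Step 3: Similarly sup of every tail = max of the period values = 12.84.
        limsup_n integral(f_n) = 12.84.
Step 4: Fatou's lemma: integral(liminf_n f_n) <= liminf_n integral(f_n) = 6.36.
        So the integral of the pointwise liminf is at most 6.36.


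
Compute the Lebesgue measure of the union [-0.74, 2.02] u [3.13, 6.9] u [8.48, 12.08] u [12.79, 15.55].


For pairwise disjoint intervals, m(union) = sum of lengths.
= (2.02 - -0.74) + (6.9 - 3.13) + (12.08 - 8.48) + (15.55 - 12.79)
= 2.76 + 3.77 + 3.6 + 2.76
= 12.89


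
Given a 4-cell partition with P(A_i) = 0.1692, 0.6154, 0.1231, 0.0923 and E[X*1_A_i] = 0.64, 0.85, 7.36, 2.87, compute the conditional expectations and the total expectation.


For each cell A_i: E[X|A_i] = E[X*1_A_i] / P(A_i)
Step 1: E[X|A_1] = 0.64 / 0.1692 = 3.782506
Step 2: E[X|A_2] = 0.85 / 0.6154 = 1.381215
Step 3: E[X|A_3] = 7.36 / 0.1231 = 59.78879
Step 4: E[X|A_4] = 2.87 / 0.0923 = 31.094258
Verification: E[X] = sum E[X*1_A_i] = 0.64 + 0.85 + 7.36 + 2.87 = 11.72


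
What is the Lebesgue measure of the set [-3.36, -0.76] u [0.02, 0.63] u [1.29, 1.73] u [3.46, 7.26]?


For pairwise disjoint intervals, m(union) = sum of lengths.
= (-0.76 - -3.36) + (0.63 - 0.02) + (1.73 - 1.29) + (7.26 - 3.46)
= 2.6 + 0.61 + 0.44 + 3.8
= 7.45


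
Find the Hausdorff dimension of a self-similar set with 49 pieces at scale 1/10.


For a self-similar set with N copies scaled by 1/r:
dim_H = log(N)/log(r) = log(49)/log(10)
= 3.89182/2.302585
= 1.690196


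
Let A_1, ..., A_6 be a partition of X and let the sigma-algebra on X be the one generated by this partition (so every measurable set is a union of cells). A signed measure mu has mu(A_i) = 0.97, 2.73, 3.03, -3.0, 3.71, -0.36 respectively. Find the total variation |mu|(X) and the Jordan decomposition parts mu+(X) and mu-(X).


Step 1: Every measurable set is a union of atoms (the cells / points), so a Hahn decomposition is
  obtained by grouping atoms by sign: P = union of atoms with mu > 0, N = union of the remaining atoms.
  Atoms in P (indices): 1, 2, 3, 5;  atoms in N (indices): 4, 6
  Positive values: 0.97, 2.73, 3.03, 3.71
  Negative values: -3, -0.36
Step 2: mu+(X) = mu(P) = sum of positive atom values = 10.44
Step 3: mu-(X) = -mu(N) = sum of |negative atom values| = 3.36
Step 4: |mu|(X) = mu+(X) + mu-(X) = 10.44 + 3.36 = 13.8


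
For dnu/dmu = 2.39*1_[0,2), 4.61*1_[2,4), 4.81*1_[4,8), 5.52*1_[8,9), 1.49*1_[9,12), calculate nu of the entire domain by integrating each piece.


Integrate each piece of the Radon-Nikodym derivative:
Step 1: integral_0^2 2.39 dx = 2.39*(2-0) = 2.39*2 = 4.78
Step 2: integral_2^4 4.61 dx = 4.61*(4-2) = 4.61*2 = 9.22
Step 3: integral_4^8 4.81 dx = 4.81*(8-4) = 4.81*4 = 19.24
Step 4: integral_8^9 5.52 dx = 5.52*(9-8) = 5.52*1 = 5.52
Step 5: integral_9^12 1.49 dx = 1.49*(12-9) = 1.49*3 = 4.47
Total: 4.78 + 9.22 + 19.24 + 5.52 + 4.47 = 43.23


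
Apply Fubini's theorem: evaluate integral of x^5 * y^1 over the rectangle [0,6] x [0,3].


By Fubini's theorem, the double integral factors as a product of single integrals:
Step 1: integral_0^6 x^5 dx = [x^6/6] from 0 to 6
     = 6^6/6 = 7776
Step 2: integral_0^3 y^1 dy = [y^2/2] from 0 to 3
     = 3^2/2 = 4.5
Step 3: Double integral = 7776 * 4.5 = 34992


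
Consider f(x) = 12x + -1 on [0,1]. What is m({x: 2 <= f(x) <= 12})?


f^(-1)([2, 12]) = {x : 2 <= 12x + -1 <= 12}
Solving: (2 - -1)/12 <= x <= (12 - -1)/12
= [0.25, 1.083333]
Intersecting with [0,1]: [0.25, 1]
Measure = 1 - 0.25 = 0.75


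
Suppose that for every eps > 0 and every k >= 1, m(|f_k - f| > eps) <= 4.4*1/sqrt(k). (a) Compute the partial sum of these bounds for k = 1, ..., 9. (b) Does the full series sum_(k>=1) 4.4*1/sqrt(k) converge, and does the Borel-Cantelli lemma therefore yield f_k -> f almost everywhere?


Step 1: List the terms 4.4*1/sqrt(k) for k = 1 to 9:
  k=1: 4.4
  k=2: 3.11127
  k=3: 2.540341
  k=4: 2.2
  k=5: 1.96774
  k=6: 1.796292
  k=7: 1.663044
  k=8: 1.555635
  k=9: 1.466667
Step 2: Partial sum = 4.4 + 3.11127 + 2.540341 + 2.2 + 1.96774 + 1.796292 + 1.663044 + 1.555635 + 1.466667
     = 20.700989
Step 3: The full series sum_(k>=1) 4.4*1/sqrt(k) diverges (p-series with p = 1/2 <= 1; a nonzero constant multiple of a divergent series diverges).
Step 4: The (first) Borel-Cantelli lemma requires a summable sequence of measures, so it does not apply here;
        from this bound alone no conclusion about a.e. convergence can be drawn (convergence in measure still
        gives an a.e.-convergent subsequence, but not a.e. convergence of the whole sequence).
Conclusion: series diverges; Borel-Cantelli is inconclusive about a.e. convergence of f_k.


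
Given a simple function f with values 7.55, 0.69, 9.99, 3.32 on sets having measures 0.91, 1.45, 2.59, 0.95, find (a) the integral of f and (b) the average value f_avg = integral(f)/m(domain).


Step 1: Integral = sum(value_i * measure_i)
= 7.55*0.91 + 0.69*1.45 + 9.99*2.59 + 3.32*0.95
= 6.8705 + 1.0005 + 25.8741 + 3.154
= 36.8991
Step 2: Total measure of domain = 0.91 + 1.45 + 2.59 + 0.95 = 5.9
Step 3: Average value = 36.8991 / 5.9 = 6.254085


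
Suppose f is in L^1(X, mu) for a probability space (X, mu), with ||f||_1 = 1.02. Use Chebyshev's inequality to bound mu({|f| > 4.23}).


Chebyshev/Markov inequality: mu(|f| > eps) <= (||f||_p / eps)^p
Step 1: ||f||_1 / eps = 1.02 / 4.23 = 0.241135
Step 2: Raise to power p = 1:
  (0.241135)^1 = 0.241135
Step 3: Therefore mu(|f| > 4.23) <= 0.241135


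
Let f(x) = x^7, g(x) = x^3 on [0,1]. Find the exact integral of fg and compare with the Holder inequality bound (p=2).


Step 1: Exact integral of f*g = integral(x^10, 0, 1) = 1/11
     = 0.090909
Step 2: Holder bound with p=2, q=2:
  ||f||_p = (integral x^14 dx)^(1/2) = (1/15)^(1/2) = 0.258199
  ||g||_q = (integral x^6 dx)^(1/2) = (1/7)^(1/2) = 0.377964
Step 3: Holder bound = ||f||_p * ||g||_q = 0.258199 * 0.377964 = 0.09759
Verification: 0.090909 <= 0.09759 (Holder holds)


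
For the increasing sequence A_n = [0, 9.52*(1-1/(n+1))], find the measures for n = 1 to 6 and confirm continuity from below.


By continuity of measure from below: if A_n increases to A, then m(A_n) -> m(A).
Here A = [0, 9.52], so m(A) = 9.52
Step 1: a_1 = 9.52*(1 - 1/2) = 4.76, m(A_1) = 4.76
Step 2: a_2 = 9.52*(1 - 1/3) = 6.3467, m(A_2) = 6.3467
Step 3: a_3 = 9.52*(1 - 1/4) = 7.14, m(A_3) = 7.14
Step 4: a_4 = 9.52*(1 - 1/5) = 7.616, m(A_4) = 7.616
Step 5: a_5 = 9.52*(1 - 1/6) = 7.9333, m(A_5) = 7.9333
Step 6: a_6 = 9.52*(1 - 1/7) = 8.16, m(A_6) = 8.16
Limit: m(A_n) -> m([0,9.52]) = 9.52


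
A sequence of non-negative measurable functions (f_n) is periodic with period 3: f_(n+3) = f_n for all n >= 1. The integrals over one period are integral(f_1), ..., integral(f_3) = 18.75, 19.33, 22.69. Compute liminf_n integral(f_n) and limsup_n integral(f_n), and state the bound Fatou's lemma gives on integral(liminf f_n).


The sequence (integral(f_n)) is periodic with period 3, repeating the values 18.75, 19.33, 22.69 indefinitely.
Step 1: For a periodic sequence, every tail (a_m, a_(m+1), ...) contains all 3 period values infinitely often.
Step 2: Hence inf of every tail = min of the period values = min(18.75, 19.33, 22.69) = 18.75.
        liminf_n integral(f_n) = sup over m of (inf of tail from m) = 18.75.
Step 3: Similarly sup of every tail = max of the period values = 22.69.
        limsup_n integral(f_n) = 22.69.
Step 4: Fatou's lemma: integral(liminf_n f_n) <= liminf_n integral(f_n) = 18.75.
        So the integral of the pointwise liminf is at most 18.75.


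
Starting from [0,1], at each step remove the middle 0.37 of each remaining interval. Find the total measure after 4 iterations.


Step 1: At each step, fraction remaining = 1 - 0.37 = 0.63
Step 2: After 4 steps, measure = (0.63)^4
Step 3: Computing the power step by step:
  After step 1: 0.63
  After step 2: 0.3969
  After step 3: 0.250047
  After step 4: 0.15753
Result = 0.15753


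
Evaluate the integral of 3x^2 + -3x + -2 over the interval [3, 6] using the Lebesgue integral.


The Lebesgue integral of a Riemann-integrable function agrees with the Riemann integral.
Antiderivative F(x) = (3/3)x^3 + (-3/2)x^2 + -2x
F(6) = (3/3)*6^3 + (-3/2)*6^2 + -2*6
     = (3/3)*216 + (-3/2)*36 + -2*6
     = 216 + -54 + -12
     = 150
F(3) = 7.5
Integral = F(6) - F(3) = 150 - 7.5 = 142.5


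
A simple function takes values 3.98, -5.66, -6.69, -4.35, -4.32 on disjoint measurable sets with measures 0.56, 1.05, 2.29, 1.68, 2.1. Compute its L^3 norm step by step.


Step 1: Compute |f_i|^3 for each value:
  |3.98|^3 = 63.044792
  |-5.66|^3 = 181.321496
  |-6.69|^3 = 299.418309
  |-4.35|^3 = 82.312875
  |-4.32|^3 = 80.621568
Step 2: Multiply by measures and sum:
  63.044792 * 0.56 = 35.305084
  181.321496 * 1.05 = 190.387571
  299.418309 * 2.29 = 685.667928
  82.312875 * 1.68 = 138.28563
  80.621568 * 2.1 = 169.305293
Sum = 35.305084 + 190.387571 + 685.667928 + 138.28563 + 169.305293 = 1218.951505
Step 3: Take the p-th root:
||f||_3 = (1218.951505)^(1/3) = 10.682235


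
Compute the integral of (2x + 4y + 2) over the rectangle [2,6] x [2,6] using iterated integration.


By Fubini, integrate in x first, then y.
Step 1: Fix y, integrate over x in [2,6]:
  integral(2x + 4y + 2, x=2..6)
  = 2*(6^2 - 2^2)/2 + (4y + 2)*(6 - 2)
  = 32 + (4y + 2)*4
  = 32 + 16y + 8
  = 40 + 16y
Step 2: Integrate over y in [2,6]:
  integral(40 + 16y, y=2..6)
  = 40*4 + 16*(6^2 - 2^2)/2
  = 160 + 256
  = 416


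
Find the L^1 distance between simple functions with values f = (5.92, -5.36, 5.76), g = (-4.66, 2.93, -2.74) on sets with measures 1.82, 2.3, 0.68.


Step 1: Compute differences f_i - g_i:
  5.92 - -4.66 = 10.58
  -5.36 - 2.93 = -8.29
  5.76 - -2.74 = 8.5
Step 2: Compute |diff|^1 * measure for each set:
  |10.58|^1 * 1.82 = 10.58 * 1.82 = 19.2556
  |-8.29|^1 * 2.3 = 8.29 * 2.3 = 19.067
  |8.5|^1 * 0.68 = 8.5 * 0.68 = 5.78
Step 3: Sum = 44.1026
Step 4: ||f-g||_1 = (44.1026)^(1/1) = 44.1026


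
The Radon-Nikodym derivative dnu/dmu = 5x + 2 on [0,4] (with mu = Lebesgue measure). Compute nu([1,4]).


nu(A) = integral_A (dnu/dmu) dmu = integral_1^4 (5x + 2) dx
Step 1: Antiderivative F(x) = (5/2)x^2 + 2x
Step 2: F(4) = (5/2)*4^2 + 2*4 = 40 + 8 = 48
Step 3: F(1) = (5/2)*1^2 + 2*1 = 2.5 + 2 = 4.5
Step 4: nu([1,4]) = F(4) - F(1) = 48 - 4.5 = 43.5


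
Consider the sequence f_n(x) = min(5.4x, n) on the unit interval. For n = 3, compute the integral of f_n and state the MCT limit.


f(x) = 5.4x on [0,1]; f_n(x) = min(5.4x, n). At n = 3:
Step 1: f(x) reaches 3 at x = 3/5.4 = 0.555556
Step 2: integral(f_3) = integral(5.4x, 0, 0.555556) + integral(3, 0.555556, 1)
       = 5.4*0.555556^2/2 + 3*(1 - 0.555556)
       = 0.833333 + 1.333333
       = 2.166667
Step 3: As n -> infinity, f_n increases to f, so by MCT integral(f_n) -> integral(f) = 5.4/2 = 2.7.
Convergence: integral(f_3) = 2.166667 -> 2.7 as n -> infinity


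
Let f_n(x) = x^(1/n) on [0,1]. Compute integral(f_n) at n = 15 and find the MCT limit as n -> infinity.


At n = 15: f_15(x) = x^(1/15).
Step 1: integral(x^(1/15), 0, 1) = [x^(1/15+1) / (1/15+1)] from 0 to 1
     = 1 / (1/15 + 1) = 1 / ((15+1)/15) = 15/(15+1)
     = 15/16 = 0.9375
Step 2: As n -> infinity, f_n(x) = x^(1/n) -> 1 for x in (0,1], and f_n is increasing in n.
By MCT, lim_n integral(f_n) = integral(lim_n f_n) = integral(1, 0, 1) = 1.
Step 3: Verify convergence: 15/16 = 0.9375 -> 1


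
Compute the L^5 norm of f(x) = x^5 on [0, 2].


Step 1: ||f||_5 = (integral_0^2 |x^5|^5 dx)^(1/5)
     = (integral_0^2 x^25 dx)^(1/5)
Step 2: integral_0^2 x^25 dx = [x^26/(26)] from 0 to 2 = 2^26/26
     = 67108864/26 = 2.581110e+06
Step 3: ||f||_5 = (2.581110e+06)^(1/5) = 19.158491


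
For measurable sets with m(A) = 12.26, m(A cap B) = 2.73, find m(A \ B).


m(A \ B) = m(A) - m(A n B)
= 12.26 - 2.73
= 9.53


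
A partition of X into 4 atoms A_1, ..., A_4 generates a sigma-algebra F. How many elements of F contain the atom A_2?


Each element of F is a union of some subset S of the 4 atoms.
The element contains A_2 iff A_2 is in S.
So we count subsets S of {A_1,...,A_4} with A_2 in S: choose freely among the other 3 atoms.
Count = 2^(4-1) = 2^3 = 8.


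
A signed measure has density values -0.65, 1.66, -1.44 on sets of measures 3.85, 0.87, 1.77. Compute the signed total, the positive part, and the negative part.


Step 1: Compute signed measure on each set:
  Set 1: -0.65 * 3.85 = -2.5025
  Set 2: 1.66 * 0.87 = 1.4442
  Set 3: -1.44 * 1.77 = -2.5488
Step 2: Total signed measure = (-2.5025) + (1.4442) + (-2.5488)
     = -3.6071
Step 3: Positive part mu+(X) = sum of positive contributions = 1.4442
Step 4: Negative part mu-(X) = |sum of negative contributions| = 5.0513


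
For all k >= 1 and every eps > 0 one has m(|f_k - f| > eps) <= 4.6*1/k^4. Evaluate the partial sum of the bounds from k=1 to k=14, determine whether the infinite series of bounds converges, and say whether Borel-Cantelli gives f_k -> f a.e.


Step 1: List the terms 4.6*1/k^4 for k = 1 to 14:
  k=1: 4.6
  k=2: 0.2875
  k=3: 0.05679
  k=4: 0.017969
  k=5: 0.00736
  k=6: 0.003549
  k=7: 0.001916
  k=8: 0.001123
  k=9: 7.011126e-04
  k=10: 4.600000e-04
  k=11: 3.141862e-04
  k=12: 2.218364e-04
  k=13: 1.610588e-04
  k=14: 1.197418e-04
Step 2: Partial sum = 4.6 + 0.2875 + 0.05679 + 0.017969 + 0.00736 + 0.003549 + 0.001916 + 0.001123 + 7.011126e-04 + 4.600000e-04 + 3.141862e-04 + 2.218364e-04 + 1.610588e-04 + 1.197418e-04
     = 4.978185
Step 3: The full series sum_(k>=1) 4.6*1/k^4 converges (p-series with p = 4 > 1; a constant multiple of a convergent series converges).
Step 4: Fix eps > 0. Since sum_k m(|f_k - f| > eps) < infinity, the Borel-Cantelli lemma gives
        m(limsup_k {|f_k - f| > eps}) = 0, i.e. for a.e. x, |f_k(x) - f(x)| <= eps for all large k.
        Applying this with eps = 1/j for j = 1, 2, ... and intersecting the countably many full-measure sets,
        for a.e. x we get limsup_k |f_k(x) - f(x)| <= 1/j for every j, hence f_k -> f almost everywhere.
Conclusion: series converges; Borel-Cantelli yields f_k -> f a.e.


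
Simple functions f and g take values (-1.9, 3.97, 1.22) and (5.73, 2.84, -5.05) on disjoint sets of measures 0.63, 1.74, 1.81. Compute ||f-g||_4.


Step 1: Compute differences f_i - g_i:
  -1.9 - 5.73 = -7.63
  3.97 - 2.84 = 1.13
  1.22 - -5.05 = 6.27
Step 2: Compute |diff|^4 * measure for each set:
  |-7.63|^4 * 0.63 = 3389.207446 * 0.63 = 2135.200691
  |1.13|^4 * 1.74 = 1.630474 * 1.74 = 2.837024
  |6.27|^4 * 1.81 = 1545.504106 * 1.81 = 2797.362433
Step 3: Sum = 4935.400147
Step 4: ||f-g||_4 = (4935.400147)^(1/4) = 8.381671


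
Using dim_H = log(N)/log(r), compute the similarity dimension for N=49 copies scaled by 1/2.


For a self-similar set with N copies scaled by 1/r:
dim_H = log(N)/log(r) = log(49)/log(2)
= 3.89182/0.693147
= 5.61471


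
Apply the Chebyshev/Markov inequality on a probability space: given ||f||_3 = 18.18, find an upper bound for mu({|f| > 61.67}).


Chebyshev/Markov inequality: mu(|f| > eps) <= (||f||_p / eps)^p
Step 1: ||f||_3 / eps = 18.18 / 61.67 = 0.294795
Step 2: Raise to power p = 3:
  (0.294795)^3 = 0.025619
Step 3: Therefore mu(|f| > 61.67) <= 0.025619


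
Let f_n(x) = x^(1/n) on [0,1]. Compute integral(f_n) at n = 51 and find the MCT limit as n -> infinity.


At n = 51: f_51(x) = x^(1/51).
Step 1: integral(x^(1/51), 0, 1) = [x^(1/51+1) / (1/51+1)] from 0 to 1
     = 1 / (1/51 + 1) = 1 / ((51+1)/51) = 51/(51+1)
     = 51/52 = 0.980769
Step 2: As n -> infinity, f_n(x) = x^(1/n) -> 1 for x in (0,1], and f_n is increasing in n.
By MCT, lim_n integral(f_n) = integral(lim_n f_n) = integral(1, 0, 1) = 1.
Step 3: Verify convergence: 51/52 = 0.980769 -> 1


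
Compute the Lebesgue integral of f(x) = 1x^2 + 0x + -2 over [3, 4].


The Lebesgue integral of a Riemann-integrable function agrees with the Riemann integral.
Antiderivative F(x) = (1/3)x^3 + (0/2)x^2 + -2x
F(4) = (1/3)*4^3 + (0/2)*4^2 + -2*4
     = (1/3)*64 + (0/2)*16 + -2*4
     = 21.333333 + 0.0 + -8
     = 13.333333
F(3) = 3
Integral = F(4) - F(3) = 13.333333 - 3 = 10.333333


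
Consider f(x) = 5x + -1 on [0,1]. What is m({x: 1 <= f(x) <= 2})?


f^(-1)([1, 2]) = {x : 1 <= 5x + -1 <= 2}
Solving: (1 - -1)/5 <= x <= (2 - -1)/5
= [0.4, 0.6]
Intersecting with [0,1]: [0.4, 0.6]
Measure = 0.6 - 0.4 = 0.2


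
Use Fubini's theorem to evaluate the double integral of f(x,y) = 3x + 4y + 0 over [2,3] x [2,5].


By Fubini, integrate in x first, then y.
Step 1: Fix y, integrate over x in [2,3]:
  integral(3x + 4y + 0, x=2..3)
  = 3*(3^2 - 2^2)/2 + (4y + 0)*(3 - 2)
  = 7.5 + (4y + 0)*1
  = 7.5 + 4y + 0
  = 7.5 + 4y
Step 2: Integrate over y in [2,5]:
  integral(7.5 + 4y, y=2..5)
  = 7.5*3 + 4*(5^2 - 2^2)/2
  = 22.5 + 42
  = 64.5


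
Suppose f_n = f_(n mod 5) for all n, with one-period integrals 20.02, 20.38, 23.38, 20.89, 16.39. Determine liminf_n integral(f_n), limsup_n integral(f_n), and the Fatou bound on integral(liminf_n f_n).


The sequence (integral(f_n)) is periodic with period 5, repeating the values 20.02, 20.38, 23.38, 20.89, 16.39 indefinitely.
Step 1: For a periodic sequence, every tail (a_m, a_(m+1), ...) contains all 5 period values infinitely often.
Step 2: Hence inf of every tail = min of the period values = min(20.02, 20.38, 23.38, 20.89, 16.39) = 16.39.
        liminf_n integral(f_n) = sup over m of (inf of tail from m) = 16.39.
Step 3: Similarly sup of every tail = max of the period values = 23.38.
        limsup_n integral(f_n) = 23.38.
Step 4: Fatou's lemma: integral(liminf_n f_n) <= liminf_n integral(f_n) = 16.39.
        So the integral of the pointwise liminf is at most 16.39.


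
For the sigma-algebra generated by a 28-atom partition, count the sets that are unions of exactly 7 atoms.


Each element of F is a union of some subset of the 28 atoms.
Elements that are unions of exactly 7 atoms correspond to 7-element subsets of the 28 atoms.
Count = C(28, 7) = 28! / (7! * 21!) = 1184040.


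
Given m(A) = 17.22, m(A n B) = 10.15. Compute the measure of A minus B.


m(A \ B) = m(A) - m(A n B)
= 17.22 - 10.15
= 7.07


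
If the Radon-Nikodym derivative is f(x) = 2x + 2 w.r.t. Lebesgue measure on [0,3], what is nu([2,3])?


nu(A) = integral_A (dnu/dmu) dmu = integral_2^3 (2x + 2) dx
Step 1: Antiderivative F(x) = (2/2)x^2 + 2x
Step 2: F(3) = (2/2)*3^2 + 2*3 = 9 + 6 = 15
Step 3: F(2) = (2/2)*2^2 + 2*2 = 4 + 4 = 8
Step 4: nu([2,3]) = F(3) - F(2) = 15 - 8 = 7


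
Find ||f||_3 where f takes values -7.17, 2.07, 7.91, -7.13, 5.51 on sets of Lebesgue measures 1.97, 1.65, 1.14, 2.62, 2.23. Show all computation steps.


Step 1: Compute |f_i|^3 for each value:
  |-7.17|^3 = 368.601813
  |2.07|^3 = 8.869743
  |7.91|^3 = 494.913671
  |-7.13|^3 = 362.467097
  |5.51|^3 = 167.284151
Step 2: Multiply by measures and sum:
  368.601813 * 1.97 = 726.145572
  8.869743 * 1.65 = 14.635076
  494.913671 * 1.14 = 564.201585
  362.467097 * 2.62 = 949.663794
  167.284151 * 2.23 = 373.043657
Sum = 726.145572 + 14.635076 + 564.201585 + 949.663794 + 373.043657 = 2627.689683
Step 3: Take the p-th root:
||f||_3 = (2627.689683)^(1/3) = 13.799331


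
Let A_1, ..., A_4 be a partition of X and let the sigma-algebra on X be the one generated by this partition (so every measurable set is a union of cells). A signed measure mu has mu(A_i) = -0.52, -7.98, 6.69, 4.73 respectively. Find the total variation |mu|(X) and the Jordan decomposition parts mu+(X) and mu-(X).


Step 1: Every measurable set is a union of atoms (the cells / points), so a Hahn decomposition is
  obtained by grouping atoms by sign: P = union of atoms with mu > 0, N = union of the remaining atoms.
  Atoms in P (indices): 3, 4;  atoms in N (indices): 1, 2
  Positive values: 6.69, 4.73
  Negative values: -0.52, -7.98
Step 2: mu+(X) = mu(P) = sum of positive atom values = 11.42
Step 3: mu-(X) = -mu(N) = sum of |negative atom values| = 8.5
Step 4: |mu|(X) = mu+(X) + mu-(X) = 11.42 + 8.5 = 19.92


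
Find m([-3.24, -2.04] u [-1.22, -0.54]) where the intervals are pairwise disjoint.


For pairwise disjoint intervals, m(union) = sum of lengths.
= (-2.04 - -3.24) + (-0.54 - -1.22)
= 1.2 + 0.68
= 1.88


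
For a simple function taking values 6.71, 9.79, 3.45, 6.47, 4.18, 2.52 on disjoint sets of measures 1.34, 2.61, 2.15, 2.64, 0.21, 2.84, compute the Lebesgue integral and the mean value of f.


Step 1: Integral = sum(value_i * measure_i)
= 6.71*1.34 + 9.79*2.61 + 3.45*2.15 + 6.47*2.64 + 4.18*0.21 + 2.52*2.84
= 8.9914 + 25.5519 + 7.4175 + 17.0808 + 0.8778 + 7.1568
= 67.0762
Step 2: Total measure of domain = 1.34 + 2.61 + 2.15 + 2.64 + 0.21 + 2.84 = 11.79
Step 3: Average value = 67.0762 / 11.79 = 5.689245


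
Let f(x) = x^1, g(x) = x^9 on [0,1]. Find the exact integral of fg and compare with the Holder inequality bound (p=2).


Step 1: Exact integral of f*g = integral(x^10, 0, 1) = 1/11
     = 0.090909
Step 2: Holder bound with p=2, q=2:
  ||f||_p = (integral x^2 dx)^(1/2) = (1/3)^(1/2) = 0.57735
  ||g||_q = (integral x^18 dx)^(1/2) = (1/19)^(1/2) = 0.229416
Step 3: Holder bound = ||f||_p * ||g||_q = 0.57735 * 0.229416 = 0.132453
Verification: 0.090909 <= 0.132453 (Holder holds)


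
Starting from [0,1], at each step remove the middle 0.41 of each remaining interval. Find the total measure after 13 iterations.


Step 1: At each step, fraction remaining = 1 - 0.41 = 0.59
Step 2: After 13 steps, measure = (0.59)^13
Result = 0.00105


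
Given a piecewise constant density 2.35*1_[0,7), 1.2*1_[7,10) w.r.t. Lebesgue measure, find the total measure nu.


Integrate each piece of the Radon-Nikodym derivative:
Step 1: integral_0^7 2.35 dx = 2.35*(7-0) = 2.35*7 = 16.45
Step 2: integral_7^10 1.2 dx = 1.2*(10-7) = 1.2*3 = 3.6
Total: 16.45 + 3.6 = 20.05


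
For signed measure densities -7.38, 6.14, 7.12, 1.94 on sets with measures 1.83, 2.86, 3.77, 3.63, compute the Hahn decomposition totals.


Step 1: Compute signed measure on each set:
  Set 1: -7.38 * 1.83 = -13.5054
  Set 2: 6.14 * 2.86 = 17.5604
  Set 3: 7.12 * 3.77 = 26.8424
  Set 4: 1.94 * 3.63 = 7.0422
Step 2: Total signed measure = (-13.5054) + (17.5604) + (26.8424) + (7.0422)
     = 37.9396
Step 3: Positive part mu+(X) = sum of positive contributions = 51.445
Step 4: Negative part mu-(X) = |sum of negative contributions| = 13.5054


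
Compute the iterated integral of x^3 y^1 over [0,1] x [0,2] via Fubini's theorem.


By Fubini's theorem, the double integral factors as a product of single integrals:
Step 1: integral_0^1 x^3 dx = [x^4/4] from 0 to 1
     = 1^4/4 = 0.25
Step 2: integral_0^2 y^1 dy = [y^2/2] from 0 to 2
     = 2^2/2 = 2
Step 3: Double integral = 0.25 * 2 = 0.5


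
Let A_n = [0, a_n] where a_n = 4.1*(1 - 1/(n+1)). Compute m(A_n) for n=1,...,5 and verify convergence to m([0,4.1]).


By continuity of measure from below: if A_n increases to A, then m(A_n) -> m(A).
Here A = [0, 4.1], so m(A) = 4.1
Step 1: a_1 = 4.1*(1 - 1/2) = 2.05, m(A_1) = 2.05
Step 2: a_2 = 4.1*(1 - 1/3) = 2.7333, m(A_2) = 2.7333
Step 3: a_3 = 4.1*(1 - 1/4) = 3.075, m(A_3) = 3.075
Step 4: a_4 = 4.1*(1 - 1/5) = 3.28, m(A_4) = 3.28
Step 5: a_5 = 4.1*(1 - 1/6) = 3.4167, m(A_5) = 3.4167
Limit: m(A_n) -> m([0,4.1]) = 4.1


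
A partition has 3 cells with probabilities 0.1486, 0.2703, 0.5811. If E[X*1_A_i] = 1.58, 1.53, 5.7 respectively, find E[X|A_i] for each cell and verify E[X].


For each cell A_i: E[X|A_i] = E[X*1_A_i] / P(A_i)
Step 1: E[X|A_1] = 1.58 / 0.1486 = 10.632571
Step 2: E[X|A_2] = 1.53 / 0.2703 = 5.660377
Step 3: E[X|A_3] = 5.7 / 0.5811 = 9.808983
Verification: E[X] = sum E[X*1_A_i] = 1.58 + 1.53 + 5.7 = 8.81


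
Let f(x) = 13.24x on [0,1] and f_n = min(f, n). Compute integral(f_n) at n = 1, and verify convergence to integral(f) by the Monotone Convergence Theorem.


f(x) = 13.24x on [0,1]; f_n(x) = min(13.24x, n). At n = 1:
Step 1: f(x) reaches 1 at x = 1/13.24 = 0.075529
Step 2: integral(f_1) = integral(13.24x, 0, 0.075529) + integral(1, 0.075529, 1)
       = 13.24*0.075529^2/2 + 1*(1 - 0.075529)
       = 0.037764 + 0.924471
       = 0.962236
Step 3: As n -> infinity, f_n increases to f, so by MCT integral(f_n) -> integral(f) = 13.24/2 = 6.62.
Convergence: integral(f_1) = 0.962236 -> 6.62 as n -> infinity


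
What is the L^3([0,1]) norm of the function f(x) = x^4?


Step 1: ||f||_3 = (integral_0^1 |x^4|^3 dx)^(1/3)
     = (integral_0^1 x^12 dx)^(1/3)
Step 2: integral_0^1 x^12 dx = [x^13/(13)] from 0 to 1 = 1^13/13
     = 1/13 = 0.076923
Step 3: ||f||_3 = (0.076923)^(1/3) = 0.42529


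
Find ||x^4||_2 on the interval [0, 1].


Step 1: ||f||_2 = (integral_0^1 |x^4|^2 dx)^(1/2)
     = (integral_0^1 x^8 dx)^(1/2)
Step 2: integral_0^1 x^8 dx = [x^9/(9)] from 0 to 1 = 1^9/9
     = 1/9 = 0.111111
Step 3: ||f||_2 = (0.111111)^(1/2) = 0.333333


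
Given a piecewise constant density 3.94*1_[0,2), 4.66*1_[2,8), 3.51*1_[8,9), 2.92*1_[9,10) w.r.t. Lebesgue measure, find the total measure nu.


Integrate each piece of the Radon-Nikodym derivative:
Step 1: integral_0^2 3.94 dx = 3.94*(2-0) = 3.94*2 = 7.88
Step 2: integral_2^8 4.66 dx = 4.66*(8-2) = 4.66*6 = 27.96
Step 3: integral_8^9 3.51 dx = 3.51*(9-8) = 3.51*1 = 3.51
Step 4: integral_9^10 2.92 dx = 2.92*(10-9) = 2.92*1 = 2.92
Total: 7.88 + 27.96 + 3.51 + 2.92 = 42.27


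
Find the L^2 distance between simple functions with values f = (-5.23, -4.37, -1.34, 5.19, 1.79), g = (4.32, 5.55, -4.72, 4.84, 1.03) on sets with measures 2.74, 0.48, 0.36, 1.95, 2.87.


Step 1: Compute differences f_i - g_i:
  -5.23 - 4.32 = -9.55
  -4.37 - 5.55 = -9.92
  -1.34 - -4.72 = 3.38
  5.19 - 4.84 = 0.35
  1.79 - 1.03 = 0.76
Step 2: Compute |diff|^2 * measure for each set:
  |-9.55|^2 * 2.74 = 91.2025 * 2.74 = 249.89485
  |-9.92|^2 * 0.48 = 98.4064 * 0.48 = 47.235072
  |3.38|^2 * 0.36 = 11.4244 * 0.36 = 4.112784
  |0.35|^2 * 1.95 = 0.1225 * 1.95 = 0.238875
  |0.76|^2 * 2.87 = 0.5776 * 2.87 = 1.657712
Step 3: Sum = 303.139293
Step 4: ||f-g||_2 = (303.139293)^(1/2) = 17.410896


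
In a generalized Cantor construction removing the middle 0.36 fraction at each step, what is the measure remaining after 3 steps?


Step 1: At each step, fraction remaining = 1 - 0.36 = 0.64
Step 2: After 3 steps, measure = (0.64)^3
Step 3: Computing the power step by step:
  After step 1: 0.64
  After step 2: 0.4096
  After step 3: 0.262144
Result = 0.262144


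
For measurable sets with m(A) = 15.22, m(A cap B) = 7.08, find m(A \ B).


m(A \ B) = m(A) - m(A n B)
= 15.22 - 7.08
= 8.14


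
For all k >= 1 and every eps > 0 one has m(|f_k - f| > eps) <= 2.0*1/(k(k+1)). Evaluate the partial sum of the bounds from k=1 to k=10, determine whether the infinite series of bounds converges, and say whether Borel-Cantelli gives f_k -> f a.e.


Step 1: List the terms 2.0*1/(k(k+1)) for k = 1 to 10:
  k=1: 1
  k=2: 0.333333
  k=3: 0.166667
  k=4: 0.1
  k=5: 0.066667
  k=6: 0.047619
  k=7: 0.035714
  k=8: 0.027778
  k=9: 0.022222
  k=10: 0.018182
Step 2: Partial sum = 1 + 0.333333 + 0.166667 + 0.1 + 0.066667 + 0.047619 + 0.035714 + 0.027778 + 0.022222 + 0.018182
     = 1.818182
Step 3: The full series sum_(k>=1) 2.0*1/(k(k+1)) converges (telescoping series sum 1/(k(k+1)) = 1; a constant multiple of a convergent series converges).
Step 4: Fix eps > 0. Since sum_k m(|f_k - f| > eps) < infinity, the Borel-Cantelli lemma gives
        m(limsup_k {|f_k - f| > eps}) = 0, i.e. for a.e. x, |f_k(x) - f(x)| <= eps for all large k.
        Applying this with eps = 1/j for j = 1, 2, ... and intersecting the countably many full-measure sets,
        for a.e. x we get limsup_k |f_k(x) - f(x)| <= 1/j for every j, hence f_k -> f almost everywhere.
Conclusion: series converges; Borel-Cantelli yields f_k -> f a.e.


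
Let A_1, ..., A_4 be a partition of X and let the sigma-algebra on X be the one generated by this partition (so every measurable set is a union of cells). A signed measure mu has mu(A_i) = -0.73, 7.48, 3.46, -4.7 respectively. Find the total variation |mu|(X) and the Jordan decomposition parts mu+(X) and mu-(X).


Step 1: Every measurable set is a union of atoms (the cells / points), so a Hahn decomposition is
  obtained by grouping atoms by sign: P = union of atoms with mu > 0, N = union of the remaining atoms.
  Atoms in P (indices): 2, 3;  atoms in N (indices): 1, 4
  Positive values: 7.48, 3.46
  Negative values: -0.73, -4.7
Step 2: mu+(X) = mu(P) = sum of positive atom values = 10.94
Step 3: mu-(X) = -mu(N) = sum of |negative atom values| = 5.43
Step 4: |mu|(X) = mu+(X) + mu-(X) = 10.94 + 5.43 = 16.37


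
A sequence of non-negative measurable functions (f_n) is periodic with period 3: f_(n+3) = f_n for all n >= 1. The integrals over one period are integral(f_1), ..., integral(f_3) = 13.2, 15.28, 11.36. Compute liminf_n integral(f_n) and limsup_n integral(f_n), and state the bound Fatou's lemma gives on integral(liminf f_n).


The sequence (integral(f_n)) is periodic with period 3, repeating the values 13.2, 15.28, 11.36 indefinitely.
Step 1: For a periodic sequence, every tail (a_m, a_(m+1), ...) contains all 3 period values infinitely often.
Step 2: Hence inf of every tail = min of the period values = min(13.2, 15.28, 11.36) = 11.36.
        liminf_n integral(f_n) = sup over m of (inf of tail from m) = 11.36.
Step 3: Similarly sup of every tail = max of the period values = 15.28.
        limsup_n integral(f_n) = 15.28.
Step 4: Fatou's lemma: integral(liminf_n f_n) <= liminf_n integral(f_n) = 11.36.
        So the integral of the pointwise liminf is at most 11.36.


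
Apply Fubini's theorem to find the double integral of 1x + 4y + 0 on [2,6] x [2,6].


By Fubini, integrate in x first, then y.
Step 1: Fix y, integrate over x in [2,6]:
  integral(1x + 4y + 0, x=2..6)
  = 1*(6^2 - 2^2)/2 + (4y + 0)*(6 - 2)
  = 16 + (4y + 0)*4
  = 16 + 16y + 0
  = 16 + 16y
Step 2: Integrate over y in [2,6]:
  integral(16 + 16y, y=2..6)
  = 16*4 + 16*(6^2 - 2^2)/2
  = 64 + 256
  = 320


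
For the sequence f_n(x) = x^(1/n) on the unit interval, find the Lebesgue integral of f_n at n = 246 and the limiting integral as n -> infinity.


At n = 246: f_246(x) = x^(1/246).
Step 1: integral(x^(1/246), 0, 1) = [x^(1/246+1) / (1/246+1)] from 0 to 1
     = 1 / (1/246 + 1) = 1 / ((246+1)/246) = 246/(246+1)
     = 246/247 = 0.995951
Step 2: As n -> infinity, f_n(x) = x^(1/n) -> 1 for x in (0,1], and f_n is increasing in n.
By MCT, lim_n integral(f_n) = integral(lim_n f_n) = integral(1, 0, 1) = 1.
Step 3: Verify convergence: 246/247 = 0.995951 -> 1
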